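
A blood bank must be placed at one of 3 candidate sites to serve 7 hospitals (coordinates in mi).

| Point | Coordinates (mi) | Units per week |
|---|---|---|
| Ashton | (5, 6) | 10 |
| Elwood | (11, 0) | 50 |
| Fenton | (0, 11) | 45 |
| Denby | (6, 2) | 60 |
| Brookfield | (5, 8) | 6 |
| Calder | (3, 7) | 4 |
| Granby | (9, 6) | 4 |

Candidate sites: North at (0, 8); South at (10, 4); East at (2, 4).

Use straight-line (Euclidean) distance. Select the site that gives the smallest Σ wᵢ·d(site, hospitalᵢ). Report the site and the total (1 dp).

South, total 1155.5 mi

Total weighted distance at each candidate:
  North (0, 8): total = 1457.6
  South (10, 4): total = 1155.5
  East (2, 4): total = 1196.2
Minimum is at South with total 1155.5 mi.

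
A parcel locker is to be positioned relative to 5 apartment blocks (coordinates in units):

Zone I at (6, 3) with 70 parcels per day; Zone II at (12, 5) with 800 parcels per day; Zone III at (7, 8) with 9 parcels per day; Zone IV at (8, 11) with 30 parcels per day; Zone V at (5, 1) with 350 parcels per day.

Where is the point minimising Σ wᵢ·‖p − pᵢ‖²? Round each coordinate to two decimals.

The minimiser of Σwᵢ‖p−pᵢ‖² is the weighted centroid p* = (Σwᵢpᵢ)/(Σwᵢ).
Σwᵢ = 1259.
Σwᵢxᵢ = 70·6 + 800·12 + 9·7 + 30·8 + 350·5 = 12073.
Σwᵢyᵢ = 70·3 + 800·5 + 9·8 + 30·11 + 350·1 = 4962.
x* = 12073/1259 = 9.59, y* = 4962/1259 = 3.94.

(9.59, 3.94)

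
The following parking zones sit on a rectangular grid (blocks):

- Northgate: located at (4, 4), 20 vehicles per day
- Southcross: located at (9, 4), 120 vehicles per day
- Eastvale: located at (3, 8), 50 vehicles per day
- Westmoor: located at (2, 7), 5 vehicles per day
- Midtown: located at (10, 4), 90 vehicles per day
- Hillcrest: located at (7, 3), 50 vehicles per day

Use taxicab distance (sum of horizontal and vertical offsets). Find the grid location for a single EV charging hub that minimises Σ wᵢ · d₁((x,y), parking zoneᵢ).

Manhattan distance separates: Σwᵢ(|x−xᵢ|+|y−yᵢ|) = Σwᵢ|x−xᵢ| + Σwᵢ|y−yᵢ|, so x and y are optimised independently as 1-D weighted medians.
Total weight W = 335; half = 167.5.
x-coordinate, sorted with cumulative weight:
  x=2 (Westmoor, w=5) cum 5
  x=3 (Eastvale, w=50) cum 55
  x=4 (Northgate, w=20) cum 75
  x=7 (Hillcrest, w=50) cum 125
  x=9 (Southcross, w=120) cum 245  ← median
  x=10 (Midtown, w=90) cum 335
⇒ x* = 9
y-coordinate, sorted with cumulative weight:
  y=3 (Hillcrest, w=50) cum 50
  y=4 (Northgate, w=20) cum 70
  y=4 (Southcross, w=120) cum 190  ← median
  y=4 (Midtown, w=90) cum 280
  y=7 (Westmoor, w=5) cum 285
  y=8 (Eastvale, w=50) cum 335
⇒ y* = 4

(9, 4)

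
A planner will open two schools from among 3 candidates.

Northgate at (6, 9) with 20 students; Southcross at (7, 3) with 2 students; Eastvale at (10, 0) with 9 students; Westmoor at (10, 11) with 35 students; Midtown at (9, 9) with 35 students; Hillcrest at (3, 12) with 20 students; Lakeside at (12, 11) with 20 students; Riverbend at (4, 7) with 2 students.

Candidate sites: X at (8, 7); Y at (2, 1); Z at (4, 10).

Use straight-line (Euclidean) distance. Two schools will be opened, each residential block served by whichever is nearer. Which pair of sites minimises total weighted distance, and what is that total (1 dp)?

{X, Z}, total 517.1

Evaluate every pair (each demand assigned to the nearer of the two):
  {X, Z}: total = 517.1
  {X, Y}: total = 627.7
  {Y, Z}: total = 731.4
Best pair: {X, Z} with total 517.1.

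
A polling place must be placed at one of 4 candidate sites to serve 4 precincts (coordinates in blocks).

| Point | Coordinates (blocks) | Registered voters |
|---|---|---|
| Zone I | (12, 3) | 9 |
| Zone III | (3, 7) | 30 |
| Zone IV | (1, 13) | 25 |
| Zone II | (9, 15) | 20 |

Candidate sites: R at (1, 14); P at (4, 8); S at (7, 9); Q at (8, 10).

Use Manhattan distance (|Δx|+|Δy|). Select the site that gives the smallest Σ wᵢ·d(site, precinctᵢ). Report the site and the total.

P, total 617 blocks

Total weighted distance at each candidate:
  R (1, 14): total = 673
  P (4, 8): total = 617
  S (7, 9): total = 689
  Q (8, 10): total = 709
Minimum is at P with total 617 blocks.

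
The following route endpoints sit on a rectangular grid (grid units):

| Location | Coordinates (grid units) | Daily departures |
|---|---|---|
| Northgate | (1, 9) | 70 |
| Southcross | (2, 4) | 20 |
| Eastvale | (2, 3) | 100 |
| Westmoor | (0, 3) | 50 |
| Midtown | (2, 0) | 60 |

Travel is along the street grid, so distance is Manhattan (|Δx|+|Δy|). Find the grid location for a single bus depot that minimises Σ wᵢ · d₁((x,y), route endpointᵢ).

Manhattan distance separates: Σwᵢ(|x−xᵢ|+|y−yᵢ|) = Σwᵢ|x−xᵢ| + Σwᵢ|y−yᵢ|, so x and y are optimised independently as 1-D weighted medians.
Total weight W = 300; half = 150.
x-coordinate, sorted with cumulative weight:
  x=0 (Westmoor, w=50) cum 50
  x=1 (Northgate, w=70) cum 120
  x=2 (Southcross, w=20) cum 140
  x=2 (Eastvale, w=100) cum 240  ← median
  x=2 (Midtown, w=60) cum 300
⇒ x* = 2
y-coordinate, sorted with cumulative weight:
  y=0 (Midtown, w=60) cum 60
  y=3 (Eastvale, w=100) cum 160  ← median
  y=3 (Westmoor, w=50) cum 210
  y=4 (Southcross, w=20) cum 230
  y=9 (Northgate, w=70) cum 300
⇒ y* = 3

(2, 3)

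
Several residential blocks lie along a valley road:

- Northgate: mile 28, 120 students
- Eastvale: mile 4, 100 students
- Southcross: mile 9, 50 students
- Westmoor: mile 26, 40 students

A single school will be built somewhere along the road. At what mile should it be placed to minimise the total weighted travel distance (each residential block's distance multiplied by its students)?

x = 26

For a sum of weighted absolute distances on a line, the optimum is the weighted median (not the mean). Total weight W = 310; half-weight = 155.
Sort by position and accumulate weight:
  mile 4 (Eastvale, w=100) → cum 100
  mile 9 (Southcross, w=50) → cum 150
  mile 26 (Westmoor, w=40) → cum 190  ≥ 155 → median here
  mile 28 (Northgate, w=120) → cum 310
Optimal location: mile 26.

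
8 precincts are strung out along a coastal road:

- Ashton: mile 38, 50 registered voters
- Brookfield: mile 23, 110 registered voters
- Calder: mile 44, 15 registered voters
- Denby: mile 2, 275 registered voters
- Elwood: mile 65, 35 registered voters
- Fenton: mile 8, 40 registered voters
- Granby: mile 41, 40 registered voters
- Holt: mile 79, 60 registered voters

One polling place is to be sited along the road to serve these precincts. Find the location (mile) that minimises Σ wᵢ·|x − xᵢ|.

x = 8

For a sum of weighted absolute distances on a line, the optimum is the weighted median (not the mean). Total weight W = 625; half-weight = 312.5.
Sort by position and accumulate weight:
  mile 2 (Denby, w=275) → cum 275
  mile 8 (Fenton, w=40) → cum 315  ≥ 312.5 → median here
  mile 23 (Brookfield, w=110) → cum 425
  mile 38 (Ashton, w=50) → cum 475
  mile 41 (Granby, w=40) → cum 515
  mile 44 (Calder, w=15) → cum 530
  mile 65 (Elwood, w=35) → cum 565
  mile 79 (Holt, w=60) → cum 625
Optimal location: mile 8.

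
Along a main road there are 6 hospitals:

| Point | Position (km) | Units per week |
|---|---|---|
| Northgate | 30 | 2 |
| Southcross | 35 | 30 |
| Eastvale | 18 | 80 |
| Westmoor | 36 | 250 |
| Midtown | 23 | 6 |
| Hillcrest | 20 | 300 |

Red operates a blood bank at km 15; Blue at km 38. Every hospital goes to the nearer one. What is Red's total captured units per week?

386

The indifferent point is the midpoint (15+38)/2 = 26.5; hospitals left of it (closer to Red at 15) go to Red, those right go to Blue.
  Eastvale at 18 (w=80) → Red
  Hillcrest at 20 (w=300) → Red
  Midtown at 23 (w=6) → Red
  Northgate at 30 (w=2) → Blue
  Southcross at 35 (w=30) → Blue
  Westmoor at 36 (w=250) → Blue
Red captures 386; Blue captures 282.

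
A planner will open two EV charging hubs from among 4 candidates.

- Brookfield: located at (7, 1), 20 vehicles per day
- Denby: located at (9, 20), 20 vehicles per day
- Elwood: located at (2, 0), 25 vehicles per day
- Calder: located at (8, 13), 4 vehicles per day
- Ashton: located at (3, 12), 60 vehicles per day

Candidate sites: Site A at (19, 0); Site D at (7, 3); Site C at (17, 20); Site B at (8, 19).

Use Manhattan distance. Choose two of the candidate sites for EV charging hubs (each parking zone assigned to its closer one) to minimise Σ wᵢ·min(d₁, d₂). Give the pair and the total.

Evaluate every pair (each demand assigned to the nearer of the two):
  {Site D, Site B}: total = 1024
  {Site D, Site C}: total = 1224
  {Site A, Site D}: total = 1444
  {Site A, Site B}: total = 1469
  {Site C, Site B}: total = 1789
  {Site A, Site C}: total = 2229
Best pair: {Site D, Site B} with total 1024.

{Site D, Site B}, total 1024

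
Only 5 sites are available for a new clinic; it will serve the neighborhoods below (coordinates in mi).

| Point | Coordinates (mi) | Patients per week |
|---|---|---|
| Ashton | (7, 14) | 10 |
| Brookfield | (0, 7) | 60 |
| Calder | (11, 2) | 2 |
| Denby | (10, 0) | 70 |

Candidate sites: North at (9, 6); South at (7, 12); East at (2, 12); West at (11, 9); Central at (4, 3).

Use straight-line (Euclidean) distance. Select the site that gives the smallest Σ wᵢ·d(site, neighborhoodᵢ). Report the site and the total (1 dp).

Central, total 937.1 mi

Total weighted distance at each candidate:
  North (9, 6): total = 1060.5
  South (7, 12): total = 1423.5
  East (2, 12): total = 1413.4
  West (11, 9): total = 1382.7
  Central (4, 3): total = 937.1
Minimum is at Central with total 937.1 mi.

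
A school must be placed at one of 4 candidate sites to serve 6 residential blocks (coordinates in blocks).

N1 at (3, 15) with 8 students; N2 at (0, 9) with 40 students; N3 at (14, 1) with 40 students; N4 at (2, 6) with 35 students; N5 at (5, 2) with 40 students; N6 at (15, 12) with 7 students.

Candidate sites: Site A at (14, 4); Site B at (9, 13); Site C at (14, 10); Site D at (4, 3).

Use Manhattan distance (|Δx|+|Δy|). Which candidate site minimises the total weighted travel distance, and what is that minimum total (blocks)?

Total weighted distance at each candidate:
  Site A (14, 4): total = 2049
  Site B (9, 13): total = 2403
  Site C (14, 10): total = 2349
  Site D (4, 3): total = 1379
Minimum is at Site D with total 1379 blocks.

Site D, total 1379 blocks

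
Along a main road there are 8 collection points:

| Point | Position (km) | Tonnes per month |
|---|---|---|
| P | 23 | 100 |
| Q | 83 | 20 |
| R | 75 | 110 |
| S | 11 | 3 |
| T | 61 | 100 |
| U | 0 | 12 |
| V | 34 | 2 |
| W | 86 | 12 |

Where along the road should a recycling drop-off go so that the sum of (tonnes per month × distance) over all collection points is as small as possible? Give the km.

For a sum of weighted absolute distances on a line, the optimum is the weighted median (not the mean). Total weight W = 359; half-weight = 179.5.
Sort by position and accumulate weight:
  km 0 (U, w=12) → cum 12
  km 11 (S, w=3) → cum 15
  km 23 (P, w=100) → cum 115
  km 34 (V, w=2) → cum 117
  km 61 (T, w=100) → cum 217  ≥ 179.5 → median here
  km 75 (R, w=110) → cum 327
  km 83 (Q, w=20) → cum 347
  km 86 (W, w=12) → cum 359
Optimal location: km 61.

x = 61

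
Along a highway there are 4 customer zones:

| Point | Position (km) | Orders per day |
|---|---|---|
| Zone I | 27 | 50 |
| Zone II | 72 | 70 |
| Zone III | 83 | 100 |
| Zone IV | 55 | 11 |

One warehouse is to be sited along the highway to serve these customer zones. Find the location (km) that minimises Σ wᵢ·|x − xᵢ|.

x = 72

For a sum of weighted absolute distances on a line, the optimum is the weighted median (not the mean). Total weight W = 231; half-weight = 115.5.
Sort by position and accumulate weight:
  km 27 (Zone I, w=50) → cum 50
  km 55 (Zone IV, w=11) → cum 61
  km 72 (Zone II, w=70) → cum 131  ≥ 115.5 → median here
  km 83 (Zone III, w=100) → cum 231
Optimal location: km 72.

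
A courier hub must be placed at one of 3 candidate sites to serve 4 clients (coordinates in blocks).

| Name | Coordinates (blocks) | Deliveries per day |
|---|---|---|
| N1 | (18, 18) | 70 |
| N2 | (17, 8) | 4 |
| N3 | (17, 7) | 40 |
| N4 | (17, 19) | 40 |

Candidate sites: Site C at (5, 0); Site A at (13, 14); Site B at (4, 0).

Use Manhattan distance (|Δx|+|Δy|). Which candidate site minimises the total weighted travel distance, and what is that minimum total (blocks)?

Total weighted distance at each candidate:
  Site C (5, 0): total = 4250
  Site A (13, 14): total = 1470
  Site B (4, 0): total = 4404
Minimum is at Site A with total 1470 blocks.

Site A, total 1470 blocks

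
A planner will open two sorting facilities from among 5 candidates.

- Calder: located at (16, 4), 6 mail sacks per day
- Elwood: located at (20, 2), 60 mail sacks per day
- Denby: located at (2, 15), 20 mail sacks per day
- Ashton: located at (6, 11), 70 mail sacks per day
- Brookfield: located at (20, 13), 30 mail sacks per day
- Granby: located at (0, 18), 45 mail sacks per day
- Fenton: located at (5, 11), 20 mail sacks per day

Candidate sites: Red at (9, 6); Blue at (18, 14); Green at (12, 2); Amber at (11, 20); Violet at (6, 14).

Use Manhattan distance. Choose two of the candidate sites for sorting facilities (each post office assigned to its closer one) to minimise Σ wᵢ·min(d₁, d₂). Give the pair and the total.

Evaluate every pair (each demand assigned to the nearer of the two):
  {Green, Violet}: total = 1806
  {Blue, Violet}: total = 1842
  {Red, Violet}: total = 2244
  {Amber, Violet}: total = 2970
  {Red, Blue}: total = 2989
  {Red, Amber}: total = 3039
  {Red, Green}: total = 3061
  {Green, Amber}: total = 3141
  {Blue, Amber}: total = 3147
  {Blue, Green}: total = 3306
Best pair: {Green, Violet} with total 1806.

{Green, Violet}, total 1806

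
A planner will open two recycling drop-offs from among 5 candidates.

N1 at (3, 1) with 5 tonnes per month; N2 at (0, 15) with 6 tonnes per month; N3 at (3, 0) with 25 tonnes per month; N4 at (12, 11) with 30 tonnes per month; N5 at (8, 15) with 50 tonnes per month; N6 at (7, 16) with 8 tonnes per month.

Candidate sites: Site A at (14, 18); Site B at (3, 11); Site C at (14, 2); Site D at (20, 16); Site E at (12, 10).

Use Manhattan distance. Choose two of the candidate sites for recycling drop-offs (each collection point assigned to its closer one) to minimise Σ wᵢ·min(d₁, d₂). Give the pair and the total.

{Site B, Site E}, total 919

Evaluate every pair (each demand assigned to the nearer of the two):
  {Site B, Site E}: total = 919
  {Site C, Site E}: total = 1055
  {Site A, Site B}: total = 1159
  {Site B, Site C}: total = 1159
  {Site B, Site D}: total = 1159
  {Site A, Site E}: total = 1219
  {Site D, Site E}: total = 1235
  {Site A, Site C}: total = 1279
  {Site C, Site D}: total = 1595
  {Site A, Site D}: total = 1759
Best pair: {Site B, Site E} with total 919.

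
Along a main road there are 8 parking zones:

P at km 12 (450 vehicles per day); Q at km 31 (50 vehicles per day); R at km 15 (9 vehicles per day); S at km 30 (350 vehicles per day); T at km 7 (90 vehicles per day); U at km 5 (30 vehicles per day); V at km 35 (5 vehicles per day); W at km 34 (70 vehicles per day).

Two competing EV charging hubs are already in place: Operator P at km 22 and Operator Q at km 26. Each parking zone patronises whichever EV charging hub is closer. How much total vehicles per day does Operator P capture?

579

The indifferent point is the midpoint (22+26)/2 = 24; parking zones left of it (closer to Operator P at 22) go to Operator P, those right go to Operator Q.
  U at 5 (w=30) → Operator P
  T at 7 (w=90) → Operator P
  P at 12 (w=450) → Operator P
  R at 15 (w=9) → Operator P
  S at 30 (w=350) → Operator Q
  Q at 31 (w=50) → Operator Q
  W at 34 (w=70) → Operator Q
  V at 35 (w=5) → Operator Q
Operator P captures 579; Operator Q captures 475.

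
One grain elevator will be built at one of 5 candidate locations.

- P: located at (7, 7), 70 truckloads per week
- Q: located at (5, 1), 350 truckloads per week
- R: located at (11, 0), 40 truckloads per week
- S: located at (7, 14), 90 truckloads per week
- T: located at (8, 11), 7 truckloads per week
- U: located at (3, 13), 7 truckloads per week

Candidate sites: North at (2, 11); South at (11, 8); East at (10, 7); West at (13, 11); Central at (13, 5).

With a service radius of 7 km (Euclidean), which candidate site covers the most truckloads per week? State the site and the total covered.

North, covering 174

Coverage radius r = 7 km; a point is covered iff (Δx)²+(Δy)² ≤ 7² = 49.
  North (2, 11): covers {P, S, T, U} → 174
  South (11, 8): covers {P, T} → 77
  East (10, 7): covers {P, T} → 77
  West (13, 11): covers {S, T} → 97
  Central (13, 5): covers {P, R} → 110
Maximum coverage at North: 174 truckloads per week.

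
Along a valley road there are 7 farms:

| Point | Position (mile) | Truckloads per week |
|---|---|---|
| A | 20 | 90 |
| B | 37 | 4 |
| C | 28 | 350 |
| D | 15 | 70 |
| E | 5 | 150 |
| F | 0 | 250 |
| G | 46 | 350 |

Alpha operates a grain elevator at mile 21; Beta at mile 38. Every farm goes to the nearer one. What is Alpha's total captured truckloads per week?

The indifferent point is the midpoint (21+38)/2 = 29.5; farms left of it (closer to Alpha at 21) go to Alpha, those right go to Beta.
  F at 0 (w=250) → Alpha
  E at 5 (w=150) → Alpha
  D at 15 (w=70) → Alpha
  A at 20 (w=90) → Alpha
  C at 28 (w=350) → Alpha
  B at 37 (w=4) → Beta
  G at 46 (w=350) → Beta
Alpha captures 910; Beta captures 354.

910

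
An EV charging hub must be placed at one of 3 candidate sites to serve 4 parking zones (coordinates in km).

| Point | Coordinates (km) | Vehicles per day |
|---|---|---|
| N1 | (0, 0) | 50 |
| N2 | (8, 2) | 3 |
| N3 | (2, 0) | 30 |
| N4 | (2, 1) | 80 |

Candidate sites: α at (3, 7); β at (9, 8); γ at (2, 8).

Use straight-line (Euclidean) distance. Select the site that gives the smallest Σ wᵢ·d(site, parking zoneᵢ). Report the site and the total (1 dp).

Total weighted distance at each candidate:
  α (3, 7): total = 1100.8
  β (9, 8): total = 1731.2
  γ (2, 8): total = 1237.8
Minimum is at α with total 1100.8 km.

α, total 1100.8 km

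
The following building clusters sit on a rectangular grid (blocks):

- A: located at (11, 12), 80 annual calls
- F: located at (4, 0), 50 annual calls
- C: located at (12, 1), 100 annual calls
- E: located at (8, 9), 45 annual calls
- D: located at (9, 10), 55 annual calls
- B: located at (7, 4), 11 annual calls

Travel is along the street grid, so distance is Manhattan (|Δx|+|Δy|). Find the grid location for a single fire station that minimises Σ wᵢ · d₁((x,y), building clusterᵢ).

Manhattan distance separates: Σwᵢ(|x−xᵢ|+|y−yᵢ|) = Σwᵢ|x−xᵢ| + Σwᵢ|y−yᵢ|, so x and y are optimised independently as 1-D weighted medians.
Total weight W = 341; half = 170.5.
x-coordinate, sorted with cumulative weight:
  x=4 (F, w=50) cum 50
  x=7 (B, w=11) cum 61
  x=8 (E, w=45) cum 106
  x=9 (D, w=55) cum 161
  x=11 (A, w=80) cum 241  ← median
  x=12 (C, w=100) cum 341
⇒ x* = 11
y-coordinate, sorted with cumulative weight:
  y=0 (F, w=50) cum 50
  y=1 (C, w=100) cum 150
  y=4 (B, w=11) cum 161
  y=9 (E, w=45) cum 206  ← median
  y=10 (D, w=55) cum 261
  y=12 (A, w=80) cum 341
⇒ y* = 9

(11, 9)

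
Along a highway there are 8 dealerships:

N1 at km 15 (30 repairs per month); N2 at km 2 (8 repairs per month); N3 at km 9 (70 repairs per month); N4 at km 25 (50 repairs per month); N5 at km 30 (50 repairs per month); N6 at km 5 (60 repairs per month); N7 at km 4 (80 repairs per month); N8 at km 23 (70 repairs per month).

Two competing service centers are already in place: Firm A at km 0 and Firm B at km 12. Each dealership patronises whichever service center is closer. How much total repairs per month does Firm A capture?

The indifferent point is the midpoint (0+12)/2 = 6; dealerships left of it (closer to Firm A at 0) go to Firm A, those right go to Firm B.
  N2 at 2 (w=8) → Firm A
  N7 at 4 (w=80) → Firm A
  N6 at 5 (w=60) → Firm A
  N3 at 9 (w=70) → Firm B
  N1 at 15 (w=30) → Firm B
  N8 at 23 (w=70) → Firm B
  N4 at 25 (w=50) → Firm B
  N5 at 30 (w=50) → Firm B
Firm A captures 148; Firm B captures 270.

148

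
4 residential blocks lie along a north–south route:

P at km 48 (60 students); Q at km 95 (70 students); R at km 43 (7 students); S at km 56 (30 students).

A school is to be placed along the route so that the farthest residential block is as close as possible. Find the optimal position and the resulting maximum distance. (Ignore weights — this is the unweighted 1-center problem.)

location 69, max distance 26

The 1-center on a line is the midpoint of the two extreme points: leftmost at 43, rightmost at 95.
Optimal location = (43 + 95)/2 = 69; maximum distance = (95 − 43)/2 = 26.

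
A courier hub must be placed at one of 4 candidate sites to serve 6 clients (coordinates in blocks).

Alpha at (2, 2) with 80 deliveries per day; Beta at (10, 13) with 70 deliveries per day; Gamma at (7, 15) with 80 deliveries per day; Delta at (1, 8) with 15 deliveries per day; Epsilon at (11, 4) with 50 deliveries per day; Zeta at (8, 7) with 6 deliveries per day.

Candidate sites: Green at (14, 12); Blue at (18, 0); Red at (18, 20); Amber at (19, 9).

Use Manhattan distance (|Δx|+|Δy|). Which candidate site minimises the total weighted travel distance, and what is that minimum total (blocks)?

Total weighted distance at each candidate:
  Green (14, 12): total = 3781
  Blue (18, 0): total = 6017
  Red (18, 20): total = 6773
  Amber (19, 9): total = 5283
Minimum is at Green with total 3781 blocks.

Green, total 3781 blocks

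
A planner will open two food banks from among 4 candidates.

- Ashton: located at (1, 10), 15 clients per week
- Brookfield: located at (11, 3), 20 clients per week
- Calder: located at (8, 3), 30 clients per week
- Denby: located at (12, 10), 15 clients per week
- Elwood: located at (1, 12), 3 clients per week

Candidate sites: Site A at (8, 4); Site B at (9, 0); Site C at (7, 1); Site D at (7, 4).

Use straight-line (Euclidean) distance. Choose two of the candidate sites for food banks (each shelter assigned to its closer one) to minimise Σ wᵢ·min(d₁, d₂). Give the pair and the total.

{Site A, Site D}, total 358.7

Evaluate every pair (each demand assigned to the nearer of the two):
  {Site A, Site D}: total = 358.7
  {Site A, Site B}: total = 371.6
  {Site A, Site C}: total = 371.6
  {Site B, Site D}: total = 389.0
  {Site C, Site D}: total = 399.3
  {Site B, Site C}: total = 493.5
Best pair: {Site A, Site D} with total 358.7.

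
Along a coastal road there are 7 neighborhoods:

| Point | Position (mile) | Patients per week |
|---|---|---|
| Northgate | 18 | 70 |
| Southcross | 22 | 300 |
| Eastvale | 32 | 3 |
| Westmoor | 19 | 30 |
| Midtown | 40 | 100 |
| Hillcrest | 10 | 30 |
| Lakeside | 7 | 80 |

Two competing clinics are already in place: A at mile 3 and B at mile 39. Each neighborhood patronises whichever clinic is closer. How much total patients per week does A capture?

210

The indifferent point is the midpoint (3+39)/2 = 21; neighborhoods left of it (closer to A at 3) go to A, those right go to B.
  Lakeside at 7 (w=80) → A
  Hillcrest at 10 (w=30) → A
  Northgate at 18 (w=70) → A
  Westmoor at 19 (w=30) → A
  Southcross at 22 (w=300) → B
  Eastvale at 32 (w=3) → B
  Midtown at 40 (w=100) → B
A captures 210; B captures 403.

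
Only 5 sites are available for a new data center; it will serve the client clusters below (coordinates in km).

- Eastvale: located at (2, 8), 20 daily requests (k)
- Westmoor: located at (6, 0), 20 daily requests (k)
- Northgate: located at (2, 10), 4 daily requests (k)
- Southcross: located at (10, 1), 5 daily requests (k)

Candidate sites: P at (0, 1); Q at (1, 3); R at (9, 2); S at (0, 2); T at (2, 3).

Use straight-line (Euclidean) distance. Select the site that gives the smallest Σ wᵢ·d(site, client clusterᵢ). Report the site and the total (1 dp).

T, total 269.2 km

Total weighted distance at each candidate:
  P (0, 1): total = 354.1
  Q (1, 3): total = 293.0
  R (9, 2): total = 306.1
  S (0, 2): total = 336.2
  T (2, 3): total = 269.2
Minimum is at T with total 269.2 km.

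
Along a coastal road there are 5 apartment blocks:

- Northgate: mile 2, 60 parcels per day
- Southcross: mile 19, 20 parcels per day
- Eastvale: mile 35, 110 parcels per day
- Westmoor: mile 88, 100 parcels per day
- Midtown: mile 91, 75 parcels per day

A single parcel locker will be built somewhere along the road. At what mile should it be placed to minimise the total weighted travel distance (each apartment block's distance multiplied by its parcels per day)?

x = 35

For a sum of weighted absolute distances on a line, the optimum is the weighted median (not the mean). Total weight W = 365; half-weight = 182.5.
Sort by position and accumulate weight:
  mile 2 (Northgate, w=60) → cum 60
  mile 19 (Southcross, w=20) → cum 80
  mile 35 (Eastvale, w=110) → cum 190  ≥ 182.5 → median here
  mile 88 (Westmoor, w=100) → cum 290
  mile 91 (Midtown, w=75) → cum 365
Optimal location: mile 35.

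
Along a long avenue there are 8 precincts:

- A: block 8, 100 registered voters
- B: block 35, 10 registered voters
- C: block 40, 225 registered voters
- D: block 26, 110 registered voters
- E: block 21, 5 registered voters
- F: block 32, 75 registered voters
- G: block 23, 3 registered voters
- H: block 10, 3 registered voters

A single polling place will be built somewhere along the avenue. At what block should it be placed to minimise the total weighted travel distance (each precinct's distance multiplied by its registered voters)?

For a sum of weighted absolute distances on a line, the optimum is the weighted median (not the mean). Total weight W = 531; half-weight = 265.5.
Sort by position and accumulate weight:
  block 8 (A, w=100) → cum 100
  block 10 (H, w=3) → cum 103
  block 21 (E, w=5) → cum 108
  block 23 (G, w=3) → cum 111
  block 26 (D, w=110) → cum 221
  block 32 (F, w=75) → cum 296  ≥ 265.5 → median here
  block 35 (B, w=10) → cum 306
  block 40 (C, w=225) → cum 531
Optimal location: block 32.

x = 32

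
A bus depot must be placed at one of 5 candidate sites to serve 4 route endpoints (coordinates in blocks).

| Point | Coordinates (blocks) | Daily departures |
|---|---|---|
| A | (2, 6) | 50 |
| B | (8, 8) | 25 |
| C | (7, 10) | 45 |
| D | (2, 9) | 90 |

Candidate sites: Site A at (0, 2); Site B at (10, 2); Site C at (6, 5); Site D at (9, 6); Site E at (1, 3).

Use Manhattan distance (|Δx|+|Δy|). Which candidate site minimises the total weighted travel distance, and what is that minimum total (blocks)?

Site C, total 1365 blocks

Total weighted distance at each candidate:
  Site A (0, 2): total = 2135
  Site B (10, 2): total = 2645
  Site C (6, 5): total = 1365
  Site D (9, 6): total = 1595
  Site E (1, 3): total = 1715
Minimum is at Site C with total 1365 blocks.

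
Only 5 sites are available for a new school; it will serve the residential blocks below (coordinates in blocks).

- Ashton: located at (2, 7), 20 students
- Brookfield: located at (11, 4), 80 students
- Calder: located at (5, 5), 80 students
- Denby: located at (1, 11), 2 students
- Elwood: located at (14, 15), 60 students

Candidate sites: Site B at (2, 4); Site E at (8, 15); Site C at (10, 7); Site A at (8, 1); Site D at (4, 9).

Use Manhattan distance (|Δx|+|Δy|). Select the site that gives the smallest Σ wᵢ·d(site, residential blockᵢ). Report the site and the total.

Total weighted distance at each candidate:
  Site B (2, 4): total = 2496
  Site E (8, 15): total = 2822
  Site C (10, 7): total = 1786
  Site A (8, 1): total = 2514
  Site D (4, 9): total = 2410
Minimum is at Site C with total 1786 blocks.

Site C, total 1786 blocks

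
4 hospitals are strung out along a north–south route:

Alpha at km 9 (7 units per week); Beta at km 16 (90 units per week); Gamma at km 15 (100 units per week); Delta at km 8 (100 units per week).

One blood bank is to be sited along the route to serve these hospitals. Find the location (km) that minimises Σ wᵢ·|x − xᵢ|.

x = 15

For a sum of weighted absolute distances on a line, the optimum is the weighted median (not the mean). Total weight W = 297; half-weight = 148.5.
Sort by position and accumulate weight:
  km 8 (Delta, w=100) → cum 100
  km 9 (Alpha, w=7) → cum 107
  km 15 (Gamma, w=100) → cum 207  ≥ 148.5 → median here
  km 16 (Beta, w=90) → cum 297
Optimal location: km 15.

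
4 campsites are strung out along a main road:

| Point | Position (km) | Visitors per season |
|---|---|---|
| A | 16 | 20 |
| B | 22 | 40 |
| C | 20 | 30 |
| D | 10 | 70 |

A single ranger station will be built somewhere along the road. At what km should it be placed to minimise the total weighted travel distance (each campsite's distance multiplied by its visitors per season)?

For a sum of weighted absolute distances on a line, the optimum is the weighted median (not the mean). Total weight W = 160; half-weight = 80.
Sort by position and accumulate weight:
  km 10 (D, w=70) → cum 70
  km 16 (A, w=20) → cum 90  ≥ 80 → median here
  km 20 (C, w=30) → cum 120
  km 22 (B, w=40) → cum 160
Optimal location: km 16.

x = 16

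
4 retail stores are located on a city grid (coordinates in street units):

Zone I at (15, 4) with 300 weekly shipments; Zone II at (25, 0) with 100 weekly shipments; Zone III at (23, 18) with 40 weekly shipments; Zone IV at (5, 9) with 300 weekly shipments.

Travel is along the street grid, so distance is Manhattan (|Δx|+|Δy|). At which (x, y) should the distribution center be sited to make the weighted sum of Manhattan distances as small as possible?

(15, 4)

Manhattan distance separates: Σwᵢ(|x−xᵢ|+|y−yᵢ|) = Σwᵢ|x−xᵢ| + Σwᵢ|y−yᵢ|, so x and y are optimised independently as 1-D weighted medians.
Total weight W = 740; half = 370.
x-coordinate, sorted with cumulative weight:
  x=5 (Zone IV, w=300) cum 300
  x=15 (Zone I, w=300) cum 600  ← median
  x=23 (Zone III, w=40) cum 640
  x=25 (Zone II, w=100) cum 740
⇒ x* = 15
y-coordinate, sorted with cumulative weight:
  y=0 (Zone II, w=100) cum 100
  y=4 (Zone I, w=300) cum 400  ← median
  y=9 (Zone IV, w=300) cum 700
  y=18 (Zone III, w=40) cum 740
⇒ y* = 4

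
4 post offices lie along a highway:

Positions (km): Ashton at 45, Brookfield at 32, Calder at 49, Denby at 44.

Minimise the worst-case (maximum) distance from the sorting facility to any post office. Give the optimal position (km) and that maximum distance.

The 1-center on a line is the midpoint of the two extreme points: leftmost at 32, rightmost at 49.
Optimal location = (32 + 49)/2 = 40.5; maximum distance = (49 − 32)/2 = 8.5.

location 40.5, max distance 8.5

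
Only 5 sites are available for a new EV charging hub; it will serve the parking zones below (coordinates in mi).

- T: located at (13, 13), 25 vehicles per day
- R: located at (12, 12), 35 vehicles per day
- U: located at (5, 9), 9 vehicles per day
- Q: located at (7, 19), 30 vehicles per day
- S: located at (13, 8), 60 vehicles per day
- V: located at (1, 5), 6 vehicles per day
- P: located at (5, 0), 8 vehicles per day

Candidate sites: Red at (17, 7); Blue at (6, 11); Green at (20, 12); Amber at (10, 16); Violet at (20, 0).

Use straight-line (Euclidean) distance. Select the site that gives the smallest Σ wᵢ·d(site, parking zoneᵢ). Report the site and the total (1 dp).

Amber, total 1199.3 mi

Total weighted distance at each candidate:
  Red (17, 7): total = 1461.1
  Blue (6, 11): total = 1249.1
  Green (20, 12): total = 1796.3
  Amber (10, 16): total = 1199.3
  Violet (20, 0): total = 2597.7
Minimum is at Amber with total 1199.3 mi.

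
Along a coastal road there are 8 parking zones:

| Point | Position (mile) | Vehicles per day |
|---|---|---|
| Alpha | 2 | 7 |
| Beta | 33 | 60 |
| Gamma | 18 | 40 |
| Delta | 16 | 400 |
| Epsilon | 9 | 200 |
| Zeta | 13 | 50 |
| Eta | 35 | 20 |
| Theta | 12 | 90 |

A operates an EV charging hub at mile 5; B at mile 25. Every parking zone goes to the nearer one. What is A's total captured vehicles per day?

The indifferent point is the midpoint (5+25)/2 = 15; parking zones left of it (closer to A at 5) go to A, those right go to B.
  Alpha at 2 (w=7) → A
  Epsilon at 9 (w=200) → A
  Theta at 12 (w=90) → A
  Zeta at 13 (w=50) → A
  Delta at 16 (w=400) → B
  Gamma at 18 (w=40) → B
  Beta at 33 (w=60) → B
  Eta at 35 (w=20) → B
A captures 347; B captures 520.

347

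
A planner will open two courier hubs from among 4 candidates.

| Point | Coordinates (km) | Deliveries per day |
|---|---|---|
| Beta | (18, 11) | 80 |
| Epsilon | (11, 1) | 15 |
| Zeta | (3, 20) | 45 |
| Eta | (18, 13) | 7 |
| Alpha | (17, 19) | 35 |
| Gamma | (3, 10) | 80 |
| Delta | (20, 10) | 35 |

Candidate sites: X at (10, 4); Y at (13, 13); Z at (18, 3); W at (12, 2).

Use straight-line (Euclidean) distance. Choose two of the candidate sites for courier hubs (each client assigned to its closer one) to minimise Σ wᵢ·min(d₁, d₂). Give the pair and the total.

Evaluate every pair (each demand assigned to the nearer of the two):
  {X, Y}: total = 2319.0
  {Y, W}: total = 2390.5
  {Y, Z}: total = 2466.7
  {X, Z}: total = 3096.8
  {Z, W}: total = 3416.0
  {X, W}: total = 3454.7
Best pair: {X, Y} with total 2319.0.

{X, Y}, total 2319.0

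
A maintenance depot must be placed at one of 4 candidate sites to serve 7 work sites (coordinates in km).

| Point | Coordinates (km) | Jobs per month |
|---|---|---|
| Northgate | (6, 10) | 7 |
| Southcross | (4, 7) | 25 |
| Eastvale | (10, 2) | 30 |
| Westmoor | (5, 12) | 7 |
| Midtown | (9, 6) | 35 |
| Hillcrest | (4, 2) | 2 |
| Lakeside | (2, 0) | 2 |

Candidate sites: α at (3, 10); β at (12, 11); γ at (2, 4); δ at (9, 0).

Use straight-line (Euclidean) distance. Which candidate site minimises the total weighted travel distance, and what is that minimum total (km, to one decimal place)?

Total weighted distance at each candidate:
  α (3, 10): total = 727.4
  β (12, 11): total = 850.2
  γ (2, 4): total = 716.3
  δ (9, 0): total = 678.5
Minimum is at δ with total 678.5 km.

δ, total 678.5 km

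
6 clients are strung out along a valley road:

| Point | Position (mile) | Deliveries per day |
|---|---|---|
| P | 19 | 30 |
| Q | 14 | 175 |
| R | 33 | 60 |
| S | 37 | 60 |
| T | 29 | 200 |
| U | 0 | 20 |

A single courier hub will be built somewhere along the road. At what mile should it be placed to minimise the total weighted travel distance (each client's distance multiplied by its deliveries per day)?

For a sum of weighted absolute distances on a line, the optimum is the weighted median (not the mean). Total weight W = 545; half-weight = 272.5.
Sort by position and accumulate weight:
  mile 0 (U, w=20) → cum 20
  mile 14 (Q, w=175) → cum 195
  mile 19 (P, w=30) → cum 225
  mile 29 (T, w=200) → cum 425  ≥ 272.5 → median here
  mile 33 (R, w=60) → cum 485
  mile 37 (S, w=60) → cum 545
Optimal location: mile 29.

x = 29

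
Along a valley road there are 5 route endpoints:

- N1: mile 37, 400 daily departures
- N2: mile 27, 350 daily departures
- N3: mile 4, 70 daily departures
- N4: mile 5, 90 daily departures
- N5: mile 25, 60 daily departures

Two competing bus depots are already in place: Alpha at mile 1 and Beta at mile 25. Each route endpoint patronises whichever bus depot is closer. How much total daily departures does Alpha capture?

The indifferent point is the midpoint (1+25)/2 = 13; route endpoints left of it (closer to Alpha at 1) go to Alpha, those right go to Beta.
  N3 at 4 (w=70) → Alpha
  N4 at 5 (w=90) → Alpha
  N5 at 25 (w=60) → Beta
  N2 at 27 (w=350) → Beta
  N1 at 37 (w=400) → Beta
Alpha captures 160; Beta captures 810.

160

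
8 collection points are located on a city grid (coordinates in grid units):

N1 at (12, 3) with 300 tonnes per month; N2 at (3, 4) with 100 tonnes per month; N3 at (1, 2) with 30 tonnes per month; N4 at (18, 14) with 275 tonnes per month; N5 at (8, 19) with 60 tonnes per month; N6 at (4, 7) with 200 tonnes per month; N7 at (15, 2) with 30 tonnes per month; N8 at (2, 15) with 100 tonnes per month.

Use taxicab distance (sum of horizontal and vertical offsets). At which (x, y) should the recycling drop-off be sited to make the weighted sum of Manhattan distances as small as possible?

Manhattan distance separates: Σwᵢ(|x−xᵢ|+|y−yᵢ|) = Σwᵢ|x−xᵢ| + Σwᵢ|y−yᵢ|, so x and y are optimised independently as 1-D weighted medians.
Total weight W = 1095; half = 547.5.
x-coordinate, sorted with cumulative weight:
  x=1 (N3, w=30) cum 30
  x=2 (N8, w=100) cum 130
  x=3 (N2, w=100) cum 230
  x=4 (N6, w=200) cum 430
  x=8 (N5, w=60) cum 490
  x=12 (N1, w=300) cum 790  ← median
  x=15 (N7, w=30) cum 820
  x=18 (N4, w=275) cum 1095
⇒ x* = 12
y-coordinate, sorted with cumulative weight:
  y=2 (N3, w=30) cum 30
  y=2 (N7, w=30) cum 60
  y=3 (N1, w=300) cum 360
  y=4 (N2, w=100) cum 460
  y=7 (N6, w=200) cum 660  ← median
  y=14 (N4, w=275) cum 935
  y=15 (N8, w=100) cum 1035
  y=19 (N5, w=60) cum 1095
⇒ y* = 7

(12, 7)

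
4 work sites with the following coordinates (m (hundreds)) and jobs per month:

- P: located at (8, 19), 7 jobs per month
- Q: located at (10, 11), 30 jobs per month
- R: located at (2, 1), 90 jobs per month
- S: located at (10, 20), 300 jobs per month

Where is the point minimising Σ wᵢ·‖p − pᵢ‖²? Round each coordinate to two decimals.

(8.28, 15.35)

The minimiser of Σwᵢ‖p−pᵢ‖² is the weighted centroid p* = (Σwᵢpᵢ)/(Σwᵢ).
Σwᵢ = 427.
Σwᵢxᵢ = 7·8 + 30·10 + 90·2 + 300·10 = 3536.
Σwᵢyᵢ = 7·19 + 30·11 + 90·1 + 300·20 = 6553.
x* = 3536/427 = 8.28, y* = 6553/427 = 15.35.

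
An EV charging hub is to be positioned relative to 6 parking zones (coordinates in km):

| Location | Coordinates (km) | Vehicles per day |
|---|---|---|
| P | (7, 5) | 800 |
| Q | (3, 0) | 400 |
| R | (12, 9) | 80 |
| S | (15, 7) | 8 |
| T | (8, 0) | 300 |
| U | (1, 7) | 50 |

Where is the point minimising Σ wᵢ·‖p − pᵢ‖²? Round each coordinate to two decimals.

(6.31, 3.13)

The minimiser of Σwᵢ‖p−pᵢ‖² is the weighted centroid p* = (Σwᵢpᵢ)/(Σwᵢ).
Σwᵢ = 1638.
Σwᵢxᵢ = 800·7 + 400·3 + 80·12 + 8·15 + 300·8 + 50·1 = 10330.
Σwᵢyᵢ = 800·5 + 400·0 + 80·9 + 8·7 + 300·0 + 50·7 = 5126.
x* = 10330/1638 = 6.31, y* = 5126/1638 = 3.13.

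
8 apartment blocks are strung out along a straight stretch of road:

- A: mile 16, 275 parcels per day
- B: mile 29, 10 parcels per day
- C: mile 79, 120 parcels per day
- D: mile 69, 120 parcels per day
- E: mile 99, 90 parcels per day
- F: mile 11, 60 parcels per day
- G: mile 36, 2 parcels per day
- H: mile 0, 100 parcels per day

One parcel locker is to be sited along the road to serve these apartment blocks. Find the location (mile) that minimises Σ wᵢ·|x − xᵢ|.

x = 16

For a sum of weighted absolute distances on a line, the optimum is the weighted median (not the mean). Total weight W = 777; half-weight = 388.5.
Sort by position and accumulate weight:
  mile 0 (H, w=100) → cum 100
  mile 11 (F, w=60) → cum 160
  mile 16 (A, w=275) → cum 435  ≥ 388.5 → median here
  mile 29 (B, w=10) → cum 445
  mile 36 (G, w=2) → cum 447
  mile 69 (D, w=120) → cum 567
  mile 79 (C, w=120) → cum 687
  mile 99 (E, w=90) → cum 777
Optimal location: mile 16.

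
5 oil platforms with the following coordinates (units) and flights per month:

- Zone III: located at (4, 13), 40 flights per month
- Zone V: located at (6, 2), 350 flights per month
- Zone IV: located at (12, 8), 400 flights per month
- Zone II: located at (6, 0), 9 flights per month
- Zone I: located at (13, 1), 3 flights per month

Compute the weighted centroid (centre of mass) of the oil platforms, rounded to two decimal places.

The minimiser of Σwᵢ‖p−pᵢ‖² is the weighted centroid p* = (Σwᵢpᵢ)/(Σwᵢ).
Σwᵢ = 802.
Σwᵢxᵢ = 40·4 + 350·6 + 400·12 + 9·6 + 3·13 = 7153.
Σwᵢyᵢ = 40·13 + 350·2 + 400·8 + 9·0 + 3·1 = 4423.
x* = 7153/802 = 8.92, y* = 4423/802 = 5.51.

(8.92, 5.51)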